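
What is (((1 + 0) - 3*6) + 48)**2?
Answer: 961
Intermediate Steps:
(((1 + 0) - 3*6) + 48)**2 = ((1 - 18) + 48)**2 = (-17 + 48)**2 = 31**2 = 961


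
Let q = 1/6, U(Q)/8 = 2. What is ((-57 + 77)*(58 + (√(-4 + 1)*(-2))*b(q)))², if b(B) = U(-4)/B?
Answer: -42891200 - 8908800*I*√3 ≈ -4.2891e+7 - 1.543e+7*I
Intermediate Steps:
U(Q) = 16 (U(Q) = 8*2 = 16)
q = ⅙ ≈ 0.16667
b(B) = 16/B
((-57 + 77)*(58 + (√(-4 + 1)*(-2))*b(q)))² = ((-57 + 77)*(58 + (√(-4 + 1)*(-2))*(16/(⅙))))² = (20*(58 + (√(-3)*(-2))*(16*6)))² = (20*(58 + ((I*√3)*(-2))*96))² = (20*(58 - 2*I*√3*96))² = (20*(58 - 192*I*√3))² = (1160 - 3840*I*√3)²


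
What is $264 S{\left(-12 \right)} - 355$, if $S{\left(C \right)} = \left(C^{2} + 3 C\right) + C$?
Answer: $24989$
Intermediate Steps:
$S{\left(C \right)} = C^{2} + 4 C$
$264 S{\left(-12 \right)} - 355 = 264 \left(- 12 \left(4 - 12\right)\right) - 355 = 264 \left(\left(-12\right) \left(-8\right)\right) - 355 = 264 \cdot 96 - 355 = 25344 - 355 = 24989$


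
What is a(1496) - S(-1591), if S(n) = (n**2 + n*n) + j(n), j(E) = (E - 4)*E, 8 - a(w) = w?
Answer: -7601695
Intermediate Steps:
a(w) = 8 - w
j(E) = E*(-4 + E) (j(E) = (-4 + E)*E = E*(-4 + E))
S(n) = 2*n**2 + n*(-4 + n) (S(n) = (n**2 + n*n) + n*(-4 + n) = (n**2 + n**2) + n*(-4 + n) = 2*n**2 + n*(-4 + n))
a(1496) - S(-1591) = (8 - 1*1496) - (-1591)*(-4 + 3*(-1591)) = (8 - 1496) - (-1591)*(-4 - 4773) = -1488 - (-1591)*(-4777) = -1488 - 1*7600207 = -1488 - 7600207 = -7601695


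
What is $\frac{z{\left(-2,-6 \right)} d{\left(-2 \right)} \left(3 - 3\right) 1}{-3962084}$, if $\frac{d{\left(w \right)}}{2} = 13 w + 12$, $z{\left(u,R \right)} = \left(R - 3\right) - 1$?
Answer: $0$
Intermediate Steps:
$z{\left(u,R \right)} = -4 + R$ ($z{\left(u,R \right)} = \left(-3 + R\right) - 1 = -4 + R$)
$d{\left(w \right)} = 24 + 26 w$ ($d{\left(w \right)} = 2 \left(13 w + 12\right) = 2 \left(12 + 13 w\right) = 24 + 26 w$)
$\frac{z{\left(-2,-6 \right)} d{\left(-2 \right)} \left(3 - 3\right) 1}{-3962084} = \frac{\left(-4 - 6\right) \left(24 + 26 \left(-2\right)\right) \left(3 - 3\right) 1}{-3962084} = - 10 \left(24 - 52\right) 0 \cdot 1 \left(- \frac{1}{3962084}\right) = \left(-10\right) \left(-28\right) 0 \left(- \frac{1}{3962084}\right) = 280 \cdot 0 \left(- \frac{1}{3962084}\right) = 0 \left(- \frac{1}{3962084}\right) = 0$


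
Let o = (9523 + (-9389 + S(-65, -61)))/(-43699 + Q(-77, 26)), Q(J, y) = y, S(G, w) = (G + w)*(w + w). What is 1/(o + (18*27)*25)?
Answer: 43673/530611444 ≈ 8.2307e-5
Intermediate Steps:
S(G, w) = 2*w*(G + w) (S(G, w) = (G + w)*(2*w) = 2*w*(G + w))
o = -15506/43673 (o = (9523 + (-9389 + 2*(-61)*(-65 - 61)))/(-43699 + 26) = (9523 + (-9389 + 2*(-61)*(-126)))/(-43673) = (9523 + (-9389 + 15372))*(-1/43673) = (9523 + 5983)*(-1/43673) = 15506*(-1/43673) = -15506/43673 ≈ -0.35505)
1/(o + (18*27)*25) = 1/(-15506/43673 + (18*27)*25) = 1/(-15506/43673 + 486*25) = 1/(-15506/43673 + 12150) = 1/(530611444/43673) = 43673/530611444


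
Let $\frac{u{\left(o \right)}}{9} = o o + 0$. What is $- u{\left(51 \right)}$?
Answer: $-23409$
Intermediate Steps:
$u{\left(o \right)} = 9 o^{2}$ ($u{\left(o \right)} = 9 \left(o o + 0\right) = 9 \left(o^{2} + 0\right) = 9 o^{2}$)
$- u{\left(51 \right)} = - 9 \cdot 51^{2} = - 9 \cdot 2601 = \left(-1\right) 23409 = -23409$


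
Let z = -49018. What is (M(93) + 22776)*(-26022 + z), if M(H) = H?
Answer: -1716089760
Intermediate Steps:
(M(93) + 22776)*(-26022 + z) = (93 + 22776)*(-26022 - 49018) = 22869*(-75040) = -1716089760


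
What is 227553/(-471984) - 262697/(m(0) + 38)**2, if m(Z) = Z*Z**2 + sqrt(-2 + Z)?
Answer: (-2882338*sqrt(2) + 20719485379*I)/(157328*(-721*I + 38*sqrt(2))) ≈ -181.65 + 13.504*I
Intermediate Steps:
m(Z) = Z**3 + sqrt(-2 + Z)
227553/(-471984) - 262697/(m(0) + 38)**2 = 227553/(-471984) - 262697/((0**3 + sqrt(-2 + 0)) + 38)**2 = 227553*(-1/471984) - 262697/((0 + sqrt(-2)) + 38)**2 = -75851/157328 - 262697/((0 + I*sqrt(2)) + 38)**2 = -75851/157328 - 262697/(I*sqrt(2) + 38)**2 = -75851/157328 - 262697/(38 + I*sqrt(2))**2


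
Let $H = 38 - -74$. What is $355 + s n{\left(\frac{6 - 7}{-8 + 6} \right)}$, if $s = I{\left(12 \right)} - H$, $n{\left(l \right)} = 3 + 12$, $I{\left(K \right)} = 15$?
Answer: $-1100$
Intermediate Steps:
$n{\left(l \right)} = 15$
$H = 112$ ($H = 38 + 74 = 112$)
$s = -97$ ($s = 15 - 112 = -97$)
$355 + s n{\left(\frac{6 - 7}{-8 + 6} \right)} = 355 - 1455 = -1100$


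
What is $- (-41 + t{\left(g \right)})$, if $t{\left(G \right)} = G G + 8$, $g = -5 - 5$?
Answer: $-67$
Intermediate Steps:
$g = -10$
$t{\left(G \right)} = 8 + G^{2}$ ($t{\left(G \right)} = G^{2} + 8 = 8 + G^{2}$)
$- (-41 + t{\left(g \right)}) = - (-41 + \left(8 + \left(-10\right)^{2}\right)) = - (-41 + \left(8 + 100\right)) = - (-41 + 108) = \left(-1\right) 67 = -67$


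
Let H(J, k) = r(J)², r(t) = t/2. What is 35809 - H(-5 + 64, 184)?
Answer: 139755/4 ≈ 34939.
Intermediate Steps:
r(t) = t/2 (r(t) = t*(½) = t/2)
H(J, k) = J²/4 (H(J, k) = (J/2)² = J²/4)
35809 - H(-5 + 64, 184) = 35809 - (-5 + 64)²/4 = 35809 - 59²/4 = 35809 - 3481/4 = 139755/4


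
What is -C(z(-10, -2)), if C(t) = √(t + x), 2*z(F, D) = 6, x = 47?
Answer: -5*√2 ≈ -7.0711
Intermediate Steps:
z(F, D) = 3 (z(F, D) = (½)*6 = 3)
C(t) = √(47 + t) (C(t) = √(t + 47) = √(47 + t))
-C(z(-10, -2)) = -√(47 + 3) = -√50 = -5*√2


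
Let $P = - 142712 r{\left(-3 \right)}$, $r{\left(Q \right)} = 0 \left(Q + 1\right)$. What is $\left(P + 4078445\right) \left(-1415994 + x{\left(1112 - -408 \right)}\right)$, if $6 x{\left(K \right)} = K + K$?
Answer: $- \frac{17318961711590}{3} \approx -5.773 \cdot 10^{12}$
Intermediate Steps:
$r{\left(Q \right)} = 0$ ($r{\left(Q \right)} = 0 \left(1 + Q\right) = 0$)
$x{\left(K \right)} = \frac{K}{3}$ ($x{\left(K \right)} = \frac{K + K}{6} = \frac{2 K}{6} = \frac{K}{3}$)
$P = 0$ ($P = \left(-142712\right) 0 = 0$)
$\left(P + 4078445\right) \left(-1415994 + x{\left(1112 - -408 \right)}\right) = \left(0 + 4078445\right) \left(-1415994 + \frac{1112 - -408}{3}\right) = 4078445 \left(-1415994 + \frac{1112 + 408}{3}\right) = 4078445 \left(-1415994 + \frac{1}{3} \cdot 1520\right) = 4078445 \left(-1415994 + \frac{1520}{3}\right) = 4078445 \left(- \frac{4246462}{3}\right) = - \frac{17318961711590}{3}$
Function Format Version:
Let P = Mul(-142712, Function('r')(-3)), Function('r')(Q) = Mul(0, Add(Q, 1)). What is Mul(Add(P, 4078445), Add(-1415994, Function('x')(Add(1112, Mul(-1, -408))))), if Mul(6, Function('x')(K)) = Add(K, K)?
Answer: Rational(-17318961711590, 3) ≈ -5.7730e+12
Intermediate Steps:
Function('r')(Q) = 0 (Function('r')(Q) = Mul(0, Add(1, Q)) = 0)
Function('x')(K) = Mul(Rational(1, 3), K) (Function('x')(K) = Mul(Rational(1, 6), Add(K, K)) = Mul(Rational(1, 6), Mul(2, K)) = Mul(Rational(1, 3), K))
P = 0 (P = Mul(-142712, 0) = 0)
Mul(Add(P, 4078445), Add(-1415994, Function('x')(Add(1112, Mul(-1, -408))))) = Mul(Add(0, 4078445), Add(-1415994, Mul(Rational(1, 3), Add(1112, Mul(-1, -408))))) = Mul(4078445, Add(-1415994, Mul(Rational(1, 3), Add(1112, 408)))) = Mul(4078445, Add(-1415994, Mul(Rational(1, 3), 1520))) = Mul(4078445, Add(-1415994, Rational(1520, 3))) = Mul(4078445, Rational(-4246462, 3)) = Rational(-17318961711590, 3)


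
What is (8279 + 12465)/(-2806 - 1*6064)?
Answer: -10372/4435 ≈ -2.3387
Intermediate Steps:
(8279 + 12465)/(-2806 - 1*6064) = 20744/(-2806 - 6064) = 20744/(-8870) = 20744*(-1/8870) = -10372/4435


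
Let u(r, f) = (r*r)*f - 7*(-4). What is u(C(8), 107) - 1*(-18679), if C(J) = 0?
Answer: 18707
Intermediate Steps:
u(r, f) = 28 + f*r² (u(r, f) = r²*f + 28 = f*r² + 28 = 28 + f*r²)
u(C(8), 107) - 1*(-18679) = (28 + 107*0²) - 1*(-18679) = (28 + 107*0) + 18679 = (28 + 0) + 18679 = 28 + 18679 = 18707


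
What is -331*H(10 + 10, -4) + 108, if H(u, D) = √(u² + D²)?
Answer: 108 - 1324*√26 ≈ -6643.1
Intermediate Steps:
H(u, D) = √(D² + u²)
-331*H(10 + 10, -4) + 108 = -331*√((-4)² + (10 + 10)²) + 108 = -331*√(16 + 20²) + 108 = -331*√(16 + 400) + 108 = -1324*√26 + 108 = 108 - 1324*√26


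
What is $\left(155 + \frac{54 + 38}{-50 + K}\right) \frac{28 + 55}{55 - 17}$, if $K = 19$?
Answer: $\frac{391179}{1178} \approx 332.07$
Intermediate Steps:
$\left(155 + \frac{54 + 38}{-50 + K}\right) \frac{28 + 55}{55 - 17} = \left(155 + \frac{54 + 38}{-50 + 19}\right) \frac{28 + 55}{55 - 17} = \left(155 + \frac{92}{-31}\right) \frac{83}{38} = \left(155 + 92 \left(- \frac{1}{31}\right)\right) 83 \cdot \frac{1}{38} = \left(155 - \frac{92}{31}\right) \frac{83}{38} = \frac{4713}{31} \cdot \frac{83}{38} = \frac{391179}{1178}$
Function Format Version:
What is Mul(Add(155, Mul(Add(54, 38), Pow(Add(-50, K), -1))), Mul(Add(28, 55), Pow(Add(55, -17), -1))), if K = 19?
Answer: Rational(391179, 1178) ≈ 332.07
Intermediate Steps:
Mul(Add(155, Mul(Add(54, 38), Pow(Add(-50, K), -1))), Mul(Add(28, 55), Pow(Add(55, -17), -1))) = Mul(Add(155, Mul(Add(54, 38), Pow(Add(-50, 19), -1))), Mul(Add(28, 55), Pow(Add(55, -17), -1))) = Mul(Add(155, Mul(92, Pow(-31, -1))), Mul(83, Pow(38, -1))) = Mul(Add(155, Mul(92, Rational(-1, 31))), Mul(83, Rational(1, 38))) = Mul(Add(155, Rational(-92, 31)), Rational(83, 38)) = Mul(Rational(4713, 31), Rational(83, 38)) = Rational(391179, 1178)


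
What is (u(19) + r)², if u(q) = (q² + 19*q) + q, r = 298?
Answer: 1079521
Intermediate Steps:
u(q) = q² + 20*q
(u(19) + r)² = (19*(20 + 19) + 298)² = (19*39 + 298)² = (741 + 298)² = 1039² = 1079521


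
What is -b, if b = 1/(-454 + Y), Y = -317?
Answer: 1/771 ≈ 0.0012970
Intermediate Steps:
b = -1/771 (b = 1/(-454 - 317) = 1/(-771) = -1/771 ≈ -0.0012970)
-b = -1*(-1/771) = 1/771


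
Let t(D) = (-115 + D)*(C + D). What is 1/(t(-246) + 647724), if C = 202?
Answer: 1/663608 ≈ 1.5069e-6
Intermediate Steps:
t(D) = (-115 + D)*(202 + D)
1/(t(-246) + 647724) = 1/((-23230 + (-246)² + 87*(-246)) + 647724) = 1/((-23230 + 60516 - 21402) + 647724) = 1/(15884 + 647724) = 1/663608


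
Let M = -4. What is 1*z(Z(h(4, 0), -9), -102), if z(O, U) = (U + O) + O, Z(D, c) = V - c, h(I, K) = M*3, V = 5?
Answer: -74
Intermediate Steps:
h(I, K) = -12 (h(I, K) = -4*3 = -12)
Z(D, c) = 5 - c
z(O, U) = U + 2*O (z(O, U) = (O + U) + O = U + 2*O)
1*z(Z(h(4, 0), -9), -102) = 1*(-102 + 2*(5 - 1*(-9))) = 1*(-102 + 2*(5 + 9)) = 1*(-102 + 2*14) = 1*(-102 + 28) = 1*(-74) = -74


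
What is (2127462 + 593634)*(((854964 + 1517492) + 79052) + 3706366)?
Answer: 16756166309904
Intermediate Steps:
(2127462 + 593634)*(((854964 + 1517492) + 79052) + 3706366) = 2721096*((2372456 + 79052) + 3706366) = 2721096*(2451508 + 3706366) = 2721096*6157874 = 16756166309904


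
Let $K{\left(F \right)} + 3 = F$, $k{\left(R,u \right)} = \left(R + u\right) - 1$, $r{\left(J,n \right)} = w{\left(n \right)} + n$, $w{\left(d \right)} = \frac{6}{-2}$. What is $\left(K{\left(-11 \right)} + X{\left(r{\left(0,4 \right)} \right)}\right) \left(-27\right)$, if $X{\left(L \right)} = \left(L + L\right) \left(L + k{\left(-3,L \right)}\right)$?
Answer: $486$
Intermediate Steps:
$w{\left(d \right)} = -3$ ($w{\left(d \right)} = 6 \left(- \frac{1}{2}\right) = -3$)
$r{\left(J,n \right)} = -3 + n$
$k{\left(R,u \right)} = -1 + R + u$
$K{\left(F \right)} = -3 + F$
$X{\left(L \right)} = 2 L \left(-4 + 2 L\right)$ ($X{\left(L \right)} = \left(L + L\right) \left(L - \left(4 - L\right)\right) = 2 L \left(L + \left(-4 + L\right)\right) = 2 L \left(-4 + 2 L\right)$)
$\left(K{\left(-11 \right)} + X{\left(r{\left(0,4 \right)} \right)}\right) \left(-27\right) = \left(\left(-3 - 11\right) + 4 \left(-3 + 4\right) \left(-2 + \left(-3 + 4\right)\right)\right) \left(-27\right) = \left(-14 + 4 \cdot 1 \left(-2 + 1\right)\right) \left(-27\right) = \left(-14 + 4 \cdot 1 \left(-1\right)\right) \left(-27\right) = \left(-14 - 4\right) \left(-27\right) = \left(-18\right) \left(-27\right) = 486$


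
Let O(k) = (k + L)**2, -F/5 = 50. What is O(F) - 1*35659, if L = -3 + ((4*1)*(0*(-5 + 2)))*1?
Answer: 28350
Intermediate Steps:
F = -250 (F = -5*50 = -250)
L = -3 (L = -3 + (4*(0*(-3)))*1 = -3 + (4*0)*1 = -3 + 0*1 = -3 + 0 = -3)
O(k) = (-3 + k)**2 (O(k) = (k - 3)**2 = (-3 + k)**2)
O(F) - 1*35659 = (-3 - 250)**2 - 1*35659 = (-253)**2 - 35659 = 64009 - 35659 = 28350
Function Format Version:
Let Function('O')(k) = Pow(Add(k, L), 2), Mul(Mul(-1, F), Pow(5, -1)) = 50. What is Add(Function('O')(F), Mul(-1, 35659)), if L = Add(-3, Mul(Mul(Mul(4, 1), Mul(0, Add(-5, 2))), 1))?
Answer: 28350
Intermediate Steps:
F = -250 (F = Mul(-5, 50) = -250)
L = -3 (L = Add(-3, Mul(Mul(4, Mul(0, -3)), 1)) = Add(-3, Mul(Mul(4, 0), 1)) = Add(-3, Mul(0, 1)) = Add(-3, 0) = -3)
Function('O')(k) = Pow(Add(-3, k), 2) (Function('O')(k) = Pow(Add(k, -3), 2) = Pow(Add(-3, k), 2))
Add(Function('O')(F), Mul(-1, 35659)) = Add(Pow(Add(-3, -250), 2), Mul(-1, 35659)) = Add(Pow(-253, 2), -35659) = Add(64009, -35659) = 28350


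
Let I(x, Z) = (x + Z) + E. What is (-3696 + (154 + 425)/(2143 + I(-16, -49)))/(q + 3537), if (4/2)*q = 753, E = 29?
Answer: -5191262/5497163 ≈ -0.94435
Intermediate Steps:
q = 753/2 (q = (½)*753 = 753/2 ≈ 376.50)
I(x, Z) = 29 + Z + x (I(x, Z) = (x + Z) + 29 = (Z + x) + 29 = 29 + Z + x)
(-3696 + (154 + 425)/(2143 + I(-16, -49)))/(q + 3537) = (-3696 + (154 + 425)/(2143 + (29 - 49 - 16)))/(753/2 + 3537) = (-3696 + 579/(2143 - 36))/(7827/2) = (-3696 + 579/2107)*(2/7827) = -7786893/2107*2/7827 = -5191262/5497163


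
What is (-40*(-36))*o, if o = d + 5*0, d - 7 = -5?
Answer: 2880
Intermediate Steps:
d = 2 (d = 7 - 5 = 2)
o = 2 (o = 2 + 5*0 = 2 + 0 = 2)
(-40*(-36))*o = -40*(-36)*2 = 1440*2 = 2880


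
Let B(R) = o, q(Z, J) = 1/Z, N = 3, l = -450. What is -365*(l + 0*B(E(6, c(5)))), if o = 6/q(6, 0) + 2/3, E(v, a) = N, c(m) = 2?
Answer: 164250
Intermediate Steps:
E(v, a) = 3
o = 110/3 (o = 6/(1/6) + 2/3 = 6/(1/6) + 2*(1/3) = 6*6 + 2/3 = 36 + 2/3 = 110/3 ≈ 36.667)
B(R) = 110/3
-365*(l + 0*B(E(6, c(5)))) = -365*(-450 + 0*(110/3)) = -365*(-450 + 0) = -365*(-450) = 164250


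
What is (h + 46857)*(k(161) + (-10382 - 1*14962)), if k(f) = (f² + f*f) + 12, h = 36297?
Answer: 2204412540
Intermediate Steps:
k(f) = 12 + 2*f² (k(f) = (f² + f²) + 12 = 2*f² + 12 = 12 + 2*f²)
(h + 46857)*(k(161) + (-10382 - 1*14962)) = (36297 + 46857)*((12 + 2*161²) + (-10382 - 1*14962)) = 83154*((12 + 2*25921) + (-10382 - 14962)) = 83154*((12 + 51842) - 25344) = 83154*(51854 - 25344) = 83154*26510 = 2204412540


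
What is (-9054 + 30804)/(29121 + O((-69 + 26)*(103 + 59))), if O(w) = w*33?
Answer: -7250/66919 ≈ -0.10834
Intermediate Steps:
O(w) = 33*w
(-9054 + 30804)/(29121 + O((-69 + 26)*(103 + 59))) = (-9054 + 30804)/(29121 + 33*((-69 + 26)*(103 + 59))) = 21750/(29121 + 33*(-43*162)) = 21750/(29121 + 33*(-6966)) = 21750/(29121 - 229878) = 21750/(-200757) = 21750*(-1/200757) = -7250/66919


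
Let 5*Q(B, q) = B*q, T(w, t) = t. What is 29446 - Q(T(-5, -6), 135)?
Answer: 29608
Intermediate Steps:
Q(B, q) = B*q/5 (Q(B, q) = (B*q)/5 = B*q/5)
29446 - Q(T(-5, -6), 135) = 29446 - (-6)*135/5 = 29446 - 1*(-162) = 29446 + 162 = 29608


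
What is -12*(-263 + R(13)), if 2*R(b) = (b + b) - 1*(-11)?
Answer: 2934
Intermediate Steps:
R(b) = 11/2 + b (R(b) = ((b + b) - 1*(-11))/2 = (2*b + 11)/2 = (11 + 2*b)/2 = 11/2 + b)
-12*(-263 + R(13)) = -12*(-263 + (11/2 + 13)) = -12*(-263 + 37/2) = -12*(-489/2) = 2934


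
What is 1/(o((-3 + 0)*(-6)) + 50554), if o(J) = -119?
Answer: 1/50435 ≈ 1.9828e-5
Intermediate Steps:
1/(o((-3 + 0)*(-6)) + 50554) = 1/(-119 + 50554) = 1/50435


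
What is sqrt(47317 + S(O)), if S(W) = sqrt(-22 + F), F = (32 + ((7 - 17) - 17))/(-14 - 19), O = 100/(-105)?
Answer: sqrt(51528213 + 33*I*sqrt(24123))/33 ≈ 217.52 + 0.010818*I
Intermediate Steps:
O = -20/21 (O = 100*(-1/105) = -20/21 ≈ -0.95238)
F = -5/33 (F = (32 + (-10 - 17))/(-33) = (32 - 27)*(-1/33) = 5*(-1/33) = -5/33 ≈ -0.15152)
S(W) = I*sqrt(24123)/33 (S(W) = sqrt(-22 - 5/33) = sqrt(-731/33) = I*sqrt(24123)/33)
sqrt(47317 + S(O)) = sqrt(47317 + I*sqrt(24123)/33)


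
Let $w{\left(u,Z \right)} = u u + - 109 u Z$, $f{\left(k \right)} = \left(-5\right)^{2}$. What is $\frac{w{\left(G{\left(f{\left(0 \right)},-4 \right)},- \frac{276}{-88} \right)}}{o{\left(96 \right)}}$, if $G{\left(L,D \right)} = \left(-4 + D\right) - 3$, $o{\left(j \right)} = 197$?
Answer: $\frac{7763}{394} \approx 19.703$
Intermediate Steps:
$f{\left(k \right)} = 25$
$G{\left(L,D \right)} = -7 + D$
$w{\left(u,Z \right)} = u^{2} - 109 Z u$
$\frac{w{\left(G{\left(f{\left(0 \right)},-4 \right)},- \frac{276}{-88} \right)}}{o{\left(96 \right)}} = \frac{\left(-7 - 4\right) \left(\left(-7 - 4\right) - 109 \left(- \frac{276}{-88}\right)\right)}{197} = - 11 \left(-11 - 109 \left(\left(-276\right) \left(- \frac{1}{88}\right)\right)\right) \frac{1}{197} = - 11 \left(-11 - \frac{7521}{22}\right) \frac{1}{197} = \left(-11\right) \left(- \frac{7763}{22}\right) \frac{1}{197} = \frac{7763}{2} \cdot \frac{1}{197} = \frac{7763}{394}$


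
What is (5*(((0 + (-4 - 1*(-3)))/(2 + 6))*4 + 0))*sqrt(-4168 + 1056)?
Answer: -5*I*sqrt(778) ≈ -139.46*I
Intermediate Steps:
(5*(((0 + (-4 - 1*(-3)))/(2 + 6))*4 + 0))*sqrt(-4168 + 1056) = (5*(((0 + (-4 + 3))/8)*4 + 0))*sqrt(-3112) = (5*(((0 - 1)*(1/8))*4 + 0))*(2*I*sqrt(778)) = (5*(-1*1/8*4 + 0))*(2*I*sqrt(778)) = (5*(-1/8*4 + 0))*(2*I*sqrt(778)) = (5*(-1/2 + 0))*(2*I*sqrt(778)) = (5*(-1/2))*(2*I*sqrt(778)) = -5*I*sqrt(778)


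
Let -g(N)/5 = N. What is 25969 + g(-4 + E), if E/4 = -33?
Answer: 26649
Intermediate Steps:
E = -132 (E = 4*(-33) = -132)
g(N) = -5*N
25969 + g(-4 + E) = 25969 - 5*(-4 - 132) = 25969 - 5*(-136) = 25969 + 680 = 26649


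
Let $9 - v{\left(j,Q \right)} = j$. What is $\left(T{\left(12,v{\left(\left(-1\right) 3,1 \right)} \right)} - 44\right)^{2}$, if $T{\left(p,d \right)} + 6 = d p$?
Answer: $8836$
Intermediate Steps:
$v{\left(j,Q \right)} = 9 - j$
$T{\left(p,d \right)} = -6 + d p$
$\left(T{\left(12,v{\left(\left(-1\right) 3,1 \right)} \right)} - 44\right)^{2} = \left(\left(-6 + \left(9 - \left(-1\right) 3\right) 12\right) - 44\right)^{2} = \left(\left(-6 + \left(9 - -3\right) 12\right) - 44\right)^{2} = \left(\left(-6 + \left(9 + 3\right) 12\right) - 44\right)^{2} = \left(\left(-6 + 12 \cdot 12\right) - 44\right)^{2} = \left(\left(-6 + 144\right) - 44\right)^{2} = \left(138 - 44\right)^{2} = 94^{2} = 8836$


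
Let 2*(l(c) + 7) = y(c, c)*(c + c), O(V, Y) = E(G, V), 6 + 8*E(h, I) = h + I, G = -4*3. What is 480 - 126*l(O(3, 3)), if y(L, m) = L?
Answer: 29409/32 ≈ 919.03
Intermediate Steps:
G = -12
E(h, I) = -¾ + I/8 + h/8 (E(h, I) = -¾ + (h + I)/8 = -¾ + (I + h)/8 = -¾ + (I/8 + h/8) = -¾ + I/8 + h/8)
O(V, Y) = -9/4 + V/8 (O(V, Y) = -¾ + V/8 + (⅛)*(-12) = -¾ + V/8 - 3/2 = -9/4 + V/8)
l(c) = -7 + c² (l(c) = -7 + (c*(c + c))/2 = -7 + (c*(2*c))/2 = -7 + (2*c²)/2 = -7 + c²)
480 - 126*l(O(3, 3)) = 480 - 126*(-7 + (-9/4 + (⅛)*3)²) = 480 - 126*(-7 + (-9/4 + 3/8)²) = 480 - 126*(-7 + (-15/8)²) = 480 - 126*(-7 + 225/64) = 480 - 126*(-223/64) = 480 + 14049/32 = 29409/32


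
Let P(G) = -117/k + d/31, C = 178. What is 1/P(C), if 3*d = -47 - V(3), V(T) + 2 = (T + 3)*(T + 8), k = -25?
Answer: 775/2702 ≈ 0.28682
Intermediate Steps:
V(T) = -2 + (3 + T)*(8 + T) (V(T) = -2 + (T + 3)*(T + 8) = -2 + (3 + T)*(8 + T))
d = -37 (d = (-47 - (22 + 3**2 + 11*3))/3 = (-47 - (22 + 9 + 33))/3 = (-47 - 1*64)/3 = (-47 - 64)/3 = (1/3)*(-111) = -37)
P(G) = 2702/775 (P(G) = -117/(-25) - 37/31 = -117*(-1/25) - 37*1/31 = 117/25 - 37/31 = 2702/775)
1/P(C) = 1/(2702/775) = 775/2702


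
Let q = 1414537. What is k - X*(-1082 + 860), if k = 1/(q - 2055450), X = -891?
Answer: -126773873227/640913 ≈ -1.9780e+5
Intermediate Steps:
k = -1/640913 (k = 1/(1414537 - 2055450) = 1/(-640913) = -1/640913 ≈ -1.5603e-6)
k - X*(-1082 + 860) = -1/640913 - (-891)*(-1082 + 860) = -1/640913 - (-891)*(-222) = -1/640913 - 1*197802 = -1/640913 - 197802 = -126773873227/640913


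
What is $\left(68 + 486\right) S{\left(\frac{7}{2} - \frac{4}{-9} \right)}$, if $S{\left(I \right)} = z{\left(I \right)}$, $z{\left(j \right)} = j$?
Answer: $\frac{19667}{9} \approx 2185.2$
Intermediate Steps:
$S{\left(I \right)} = I$
$\left(68 + 486\right) S{\left(\frac{7}{2} - \frac{4}{-9} \right)} = \left(68 + 486\right) \left(\frac{7}{2} - \frac{4}{-9}\right) = 554 \left(7 \cdot \frac{1}{2} - - \frac{4}{9}\right) = 554 \left(\frac{7}{2} + \frac{4}{9}\right) = 554 \cdot \frac{71}{18} = \frac{19667}{9}$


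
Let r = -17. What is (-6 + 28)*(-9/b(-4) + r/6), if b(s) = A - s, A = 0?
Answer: -671/6 ≈ -111.83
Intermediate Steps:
b(s) = -s (b(s) = 0 - s = -s)
(-6 + 28)*(-9/b(-4) + r/6) = (-6 + 28)*(-9/((-1*(-4))) - 17/6) = 22*(-9/4 - 17*1/6) = 22*(-9*1/4 - 17/6) = 22*(-9/4 - 17/6) = 22*(-61/12) = -671/6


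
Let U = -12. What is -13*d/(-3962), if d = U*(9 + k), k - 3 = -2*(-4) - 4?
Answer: -1248/1981 ≈ -0.62998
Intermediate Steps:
k = 7 (k = 3 + (-2*(-4) - 4) = 3 + (8 - 4) = 3 + 4 = 7)
d = -192 (d = -12*(9 + 7) = -12*16 = -192)
-13*d/(-3962) = -13*(-192)/(-3962) = 2496*(-1/3962) = -1248/1981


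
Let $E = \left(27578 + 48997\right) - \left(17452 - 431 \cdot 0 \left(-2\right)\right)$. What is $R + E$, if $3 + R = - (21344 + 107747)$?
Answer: $-69971$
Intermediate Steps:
$R = -129094$ ($R = -3 - \left(21344 + 107747\right) = -3 - 129091 = -129094$)
$E = 59123$ ($E = 76575 + \left(-17452 + 431 \cdot 0\right) = 76575 + \left(-17452 + 0\right) = 76575 - 17452 = 59123$)
$R + E = -129094 + 59123 = -69971$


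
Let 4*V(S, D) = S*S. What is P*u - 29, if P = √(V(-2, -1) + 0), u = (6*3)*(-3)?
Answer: -83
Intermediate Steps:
u = -54 (u = 18*(-3) = -54)
V(S, D) = S²/4 (V(S, D) = (S*S)/4 = S²/4)
P = 1 (P = √((¼)*(-2)² + 0) = √((¼)*4 + 0) = √(1 + 0) = √1 = 1)
P*u - 29 = 1*(-54) - 29 = -54 - 29 = -83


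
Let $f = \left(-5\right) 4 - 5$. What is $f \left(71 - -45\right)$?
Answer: $-2900$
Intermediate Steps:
$f = -25$ ($f = -20 - 5 = -25$)
$f \left(71 - -45\right) = - 25 \left(71 - -45\right) = - 25 \left(71 + 45\right) = \left(-25\right) 116 = -2900$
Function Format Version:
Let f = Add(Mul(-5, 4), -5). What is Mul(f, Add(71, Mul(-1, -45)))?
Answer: -2900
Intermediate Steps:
f = -25 (f = Add(-20, -5) = -25)
Mul(f, Add(71, Mul(-1, -45))) = Mul(-25, Add(71, Mul(-1, -45))) = Mul(-25, Add(71, 45)) = Mul(-25, 116) = -2900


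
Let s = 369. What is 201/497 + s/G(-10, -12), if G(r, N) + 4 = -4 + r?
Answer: -19975/994 ≈ -20.096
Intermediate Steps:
G(r, N) = -8 + r (G(r, N) = -4 + (-4 + r) = -8 + r)
201/497 + s/G(-10, -12) = 201/497 + 369/(-8 - 10) = 201*(1/497) + 369/(-18) = 201/497 + 369*(-1/18) = 201/497 - 41/2 = -19975/994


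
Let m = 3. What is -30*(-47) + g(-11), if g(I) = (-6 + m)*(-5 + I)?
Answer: 1458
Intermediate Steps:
g(I) = 15 - 3*I (g(I) = (-6 + 3)*(-5 + I) = -3*(-5 + I) = 15 - 3*I)
-30*(-47) + g(-11) = -30*(-47) + (15 - 3*(-11)) = 1410 + (15 + 33) = 1410 + 48 = 1458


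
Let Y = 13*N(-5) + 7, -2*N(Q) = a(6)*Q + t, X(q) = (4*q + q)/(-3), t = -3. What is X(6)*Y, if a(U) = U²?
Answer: -11965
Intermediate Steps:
X(q) = -5*q/3 (X(q) = (5*q)*(-⅓) = -5*q/3)
N(Q) = 3/2 - 18*Q (N(Q) = -(6²*Q - 3)/2 = -(36*Q - 3)/2 = -(-3 + 36*Q)/2 = 3/2 - 18*Q)
Y = 2393/2 (Y = 13*(3/2 - 18*(-5)) + 7 = 13*(3/2 + 90) + 7 = 13*(183/2) + 7 = 2379/2 + 7 = 2393/2 ≈ 1196.5)
X(6)*Y = -5/3*6*(2393/2) = -10*2393/2 = -11965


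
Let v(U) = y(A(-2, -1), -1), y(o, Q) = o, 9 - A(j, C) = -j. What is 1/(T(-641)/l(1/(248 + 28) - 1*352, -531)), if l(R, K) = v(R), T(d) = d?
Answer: -7/641 ≈ -0.010920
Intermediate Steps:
A(j, C) = 9 + j (A(j, C) = 9 - (-1)*j = 9 + j)
v(U) = 7 (v(U) = 9 - 2 = 7)
l(R, K) = 7
1/(T(-641)/l(1/(248 + 28) - 1*352, -531)) = 1/(-641/7) = -7/641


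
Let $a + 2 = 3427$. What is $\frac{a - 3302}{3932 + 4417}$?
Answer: $\frac{41}{2783} \approx 0.014732$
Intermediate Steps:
$a = 3425$ ($a = -2 + 3427 = 3425$)
$\frac{a - 3302}{3932 + 4417} = \frac{3425 - 3302}{3932 + 4417} = \frac{123}{8349} = 123 \cdot \frac{1}{8349} = \frac{41}{2783}$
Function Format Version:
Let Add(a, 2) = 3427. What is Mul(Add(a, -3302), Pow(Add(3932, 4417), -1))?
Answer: Rational(41, 2783) ≈ 0.014732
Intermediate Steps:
a = 3425 (a = Add(-2, 3427) = 3425)
Mul(Add(a, -3302), Pow(Add(3932, 4417), -1)) = Mul(Add(3425, -3302), Pow(Add(3932, 4417), -1)) = Mul(123, Pow(8349, -1)) = Mul(123, Rational(1, 8349)) = Rational(41, 2783)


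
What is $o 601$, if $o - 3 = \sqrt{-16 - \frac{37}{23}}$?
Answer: $1803 + \frac{5409 i \sqrt{115}}{23} \approx 1803.0 + 2522.0 i$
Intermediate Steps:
$o = 3 + \frac{9 i \sqrt{115}}{23}$ ($o = 3 + \sqrt{-16 - \frac{37}{23}} = 3 + \sqrt{- \frac{405}{23}} = 3 + \frac{9 i \sqrt{115}}{23} \approx 3.0 + 4.1963 i$)
$o 601 = \left(3 + \frac{9 i \sqrt{115}}{23}\right) 601 = 1803 + \frac{5409 i \sqrt{115}}{23}$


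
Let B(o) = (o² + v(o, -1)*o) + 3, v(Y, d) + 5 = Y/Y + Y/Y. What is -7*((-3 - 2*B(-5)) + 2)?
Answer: 609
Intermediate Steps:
v(Y, d) = -3 (v(Y, d) = -5 + (Y/Y + Y/Y) = -5 + (1 + 1) = -5 + 2 = -3)
B(o) = 3 + o² - 3*o (B(o) = (o² - 3*o) + 3 = 3 + o² - 3*o)
-7*((-3 - 2*B(-5)) + 2) = -7*((-3 - 2*(3 + (-5)² - 3*(-5))) + 2) = -7*((-3 - 2*(3 + 25 + 15)) + 2) = -7*((-3 - 2*43) + 2) = -7*((-3 - 86) + 2) = -7*(-89 + 2) = -7*(-87) = 609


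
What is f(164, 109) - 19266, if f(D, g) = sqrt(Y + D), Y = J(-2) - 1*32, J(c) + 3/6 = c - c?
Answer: -19266 + sqrt(526)/2 ≈ -19255.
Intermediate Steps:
J(c) = -1/2 (J(c) = -1/2 + (c - c) = -1/2 + 0 = -1/2)
Y = -65/2 (Y = -1/2 - 1*32 = -1/2 - 32 = -65/2 ≈ -32.500)
f(D, g) = sqrt(-65/2 + D)
f(164, 109) - 19266 = sqrt(-130 + 4*164)/2 - 19266 = sqrt(-130 + 656)/2 - 19266 = sqrt(526)/2 - 19266 = -19266 + sqrt(526)/2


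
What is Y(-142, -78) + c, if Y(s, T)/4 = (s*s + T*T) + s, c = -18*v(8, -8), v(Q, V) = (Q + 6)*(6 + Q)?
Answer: 100896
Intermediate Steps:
v(Q, V) = (6 + Q)**2 (v(Q, V) = (6 + Q)*(6 + Q) = (6 + Q)**2)
c = -3528 (c = -18*(6 + 8)**2 = -18*14**2 = -18*196 = -3528)
Y(s, T) = 4*s + 4*T**2 + 4*s**2 (Y(s, T) = 4*((s*s + T*T) + s) = 4*((s**2 + T**2) + s) = 4*((T**2 + s**2) + s) = 4*(s + T**2 + s**2) = 4*s + 4*T**2 + 4*s**2)
Y(-142, -78) + c = (4*(-142) + 4*(-78)**2 + 4*(-142)**2) - 3528 = (-568 + 4*6084 + 4*20164) - 3528 = (-568 + 24336 + 80656) - 3528 = 104424 - 3528 = 100896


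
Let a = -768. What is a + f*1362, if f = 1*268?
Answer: 364248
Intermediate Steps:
f = 268
a + f*1362 = -768 + 268*1362 = -768 + 365016 = 364248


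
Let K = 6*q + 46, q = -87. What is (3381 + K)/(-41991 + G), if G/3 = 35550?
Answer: 415/9237 ≈ 0.044928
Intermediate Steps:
G = 106650 (G = 3*35550 = 106650)
K = -476 (K = 6*(-87) + 46 = -522 + 46 = -476)
(3381 + K)/(-41991 + G) = (3381 - 476)/(-41991 + 106650) = 2905/64659 = 2905*(1/64659) = 415/9237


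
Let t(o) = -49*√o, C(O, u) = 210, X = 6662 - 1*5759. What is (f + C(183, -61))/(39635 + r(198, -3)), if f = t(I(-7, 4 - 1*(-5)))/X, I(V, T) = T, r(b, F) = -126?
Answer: 9023/1698887 ≈ 0.0053111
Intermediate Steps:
X = 903 (X = 6662 - 5759 = 903)
f = -7/43 (f = -49*√(4 - 1*(-5))/903 = -49*√(4 + 5)*(1/903) = -49*√9*(1/903) = -49*3*(1/903) = -147*1/903 = -7/43 ≈ -0.16279)
(f + C(183, -61))/(39635 + r(198, -3)) = (-7/43 + 210)/(39635 - 126) = (9023/43)/39509 = (9023/43)*(1/39509) = 9023/1698887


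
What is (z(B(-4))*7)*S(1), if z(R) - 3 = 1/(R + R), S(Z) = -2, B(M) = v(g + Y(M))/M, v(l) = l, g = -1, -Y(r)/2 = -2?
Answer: -98/3 ≈ -32.667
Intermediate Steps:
Y(r) = 4 (Y(r) = -2*(-2) = 4)
B(M) = 3/M (B(M) = (-1 + 4)/M = 3/M)
z(R) = 3 + 1/(2*R) (z(R) = 3 + 1/(R + R) = 3 + 1/(2*R))
(z(B(-4))*7)*S(1) = ((3 + 1/(2*((3/(-4)))))*7)*(-2) = ((3 + 1/(2*((3*(-1/4)))))*7)*(-2) = ((3 + 1/(2*(-3/4)))*7)*(-2) = ((3 + (1/2)*(-4/3))*7)*(-2) = ((3 - 2/3)*7)*(-2) = ((7/3)*7)*(-2) = (49/3)*(-2) = -98/3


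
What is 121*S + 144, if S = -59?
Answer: -6995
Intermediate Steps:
121*S + 144 = 121*(-59) + 144 = -7139 + 144 = -6995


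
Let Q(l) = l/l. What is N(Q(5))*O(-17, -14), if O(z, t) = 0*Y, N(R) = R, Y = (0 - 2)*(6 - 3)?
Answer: 0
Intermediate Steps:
Y = -6 (Y = -2*3 = -6)
Q(l) = 1
O(z, t) = 0 (O(z, t) = 0*(-6) = 0)
N(Q(5))*O(-17, -14) = 1*0 = 0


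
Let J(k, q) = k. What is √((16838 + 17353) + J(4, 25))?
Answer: √34195 ≈ 184.92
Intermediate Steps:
√((16838 + 17353) + J(4, 25)) = √((16838 + 17353) + 4) = √(34191 + 4) = √34195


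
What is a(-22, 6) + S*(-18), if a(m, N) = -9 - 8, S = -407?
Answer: 7309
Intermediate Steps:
a(m, N) = -17
a(-22, 6) + S*(-18) = -17 - 407*(-18) = -17 + 7326 = 7309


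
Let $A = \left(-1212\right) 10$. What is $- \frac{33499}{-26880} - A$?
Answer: $\frac{325819099}{26880} \approx 12121.0$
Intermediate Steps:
$A = -12120$
$- \frac{33499}{-26880} - A = - \frac{33499}{-26880} - -12120 = \left(-33499\right) \left(- \frac{1}{26880}\right) + 12120 = \frac{33499}{26880} + 12120 = \frac{325819099}{26880}$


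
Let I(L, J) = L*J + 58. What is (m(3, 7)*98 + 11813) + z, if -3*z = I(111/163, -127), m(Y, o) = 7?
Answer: 6116654/489 ≈ 12509.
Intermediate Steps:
I(L, J) = 58 + J*L (I(L, J) = J*L + 58 = 58 + J*L)
z = 4643/489 (z = -(58 - 14097/163)/3 = -⅓*(-4643/163) = 4643/489 ≈ 9.4949)
(m(3, 7)*98 + 11813) + z = (7*98 + 11813) + 4643/489 = (686 + 11813) + 4643/489 = 12499 + 4643/489 = 6116654/489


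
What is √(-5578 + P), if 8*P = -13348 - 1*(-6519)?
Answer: 3*I*√11434/4 ≈ 80.197*I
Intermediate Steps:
P = -6829/8 (P = (-13348 - 1*(-6519))/8 = (-13348 + 6519)/8 = (⅛)*(-6829) = -6829/8 ≈ -853.63)
√(-5578 + P) = √(-5578 - 6829/8) = √(-51453/8) = 3*I*√11434/4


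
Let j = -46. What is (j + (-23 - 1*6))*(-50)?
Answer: 3750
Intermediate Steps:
(j + (-23 - 1*6))*(-50) = (-46 + (-23 - 1*6))*(-50) = (-46 + (-23 - 6))*(-50) = (-46 - 29)*(-50) = -75*(-50) = 3750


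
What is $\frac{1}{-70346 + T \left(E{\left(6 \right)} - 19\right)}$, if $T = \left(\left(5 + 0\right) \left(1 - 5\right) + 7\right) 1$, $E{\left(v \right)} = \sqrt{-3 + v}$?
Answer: $- \frac{70099}{4913869294} + \frac{13 \sqrt{3}}{4913869294} \approx -1.4261 \cdot 10^{-5}$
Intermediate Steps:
$T = -13$ ($T = \left(5 \left(-4\right) + 7\right) 1 = \left(-20 + 7\right) 1 = \left(-13\right) 1 = -13$)
$\frac{1}{-70346 + T \left(E{\left(6 \right)} - 19\right)} = \frac{1}{-70346 - 13 \left(\sqrt{-3 + 6} - 19\right)} = \frac{1}{-70346 - 13 \left(\sqrt{3} - 19\right)} = \frac{1}{-70346 - 13 \left(-19 + \sqrt{3}\right)} = \frac{1}{-70346 + \left(247 - 13 \sqrt{3}\right)} = \frac{1}{-70099 - 13 \sqrt{3}}$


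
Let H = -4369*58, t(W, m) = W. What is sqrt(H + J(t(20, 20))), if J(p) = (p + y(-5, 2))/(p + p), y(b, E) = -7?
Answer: I*sqrt(101360670)/20 ≈ 503.39*I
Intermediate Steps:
H = -253402
J(p) = (-7 + p)/(2*p) (J(p) = (p - 7)/(p + p) = (-7 + p)/((2*p)) = (-7 + p)*(1/(2*p)) = (-7 + p)/(2*p))
sqrt(H + J(t(20, 20))) = sqrt(-253402 + (1/2)*(-7 + 20)/20) = sqrt(-253402 + (1/2)*(1/20)*13) = sqrt(-253402 + 13/40) = sqrt(-10136067/40) = I*sqrt(101360670)/20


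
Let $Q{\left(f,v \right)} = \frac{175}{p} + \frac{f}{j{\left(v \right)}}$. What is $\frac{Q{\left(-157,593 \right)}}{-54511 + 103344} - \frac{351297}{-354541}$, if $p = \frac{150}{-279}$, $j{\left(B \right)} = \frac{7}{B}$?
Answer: $\frac{172536522995}{242386209142} \approx 0.71182$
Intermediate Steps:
$p = - \frac{50}{93}$ ($p = 150 \left(- \frac{1}{279}\right) = - \frac{50}{93} \approx -0.53763$)
$Q{\left(f,v \right)} = - \frac{651}{2} + \frac{f v}{7}$ ($Q{\left(f,v \right)} = \frac{175}{- \frac{50}{93}} + \frac{f}{7 \frac{1}{v}} = 175 \left(- \frac{93}{50}\right) + f \frac{v}{7} = - \frac{651}{2} + \frac{f v}{7}$)
$\frac{Q{\left(-157,593 \right)}}{-54511 + 103344} - \frac{351297}{-354541} = \frac{- \frac{651}{2} + \frac{1}{7} \left(-157\right) 593}{-54511 + 103344} - \frac{351297}{-354541} = \frac{- \frac{651}{2} - \frac{93101}{7}}{48833} - - \frac{351297}{354541} = \left(- \frac{190759}{14}\right) \frac{1}{48833} + \frac{351297}{354541} = - \frac{190759}{683662} + \frac{351297}{354541} = \frac{172536522995}{242386209142}$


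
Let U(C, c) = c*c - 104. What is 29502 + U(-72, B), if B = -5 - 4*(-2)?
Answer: 29407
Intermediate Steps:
B = 3 (B = -5 + 8 = 3)
U(C, c) = -104 + c² (U(C, c) = c² - 104 = -104 + c²)
29502 + U(-72, B) = 29502 + (-104 + 3²) = 29502 + (-104 + 9) = 29502 - 95 = 29407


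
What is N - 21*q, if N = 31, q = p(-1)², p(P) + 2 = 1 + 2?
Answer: 10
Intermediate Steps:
p(P) = 1 (p(P) = -2 + (1 + 2) = -2 + 3 = 1)
q = 1 (q = 1² = 1)
N - 21*q = 31 - 21*1 = 31 - 21 = 10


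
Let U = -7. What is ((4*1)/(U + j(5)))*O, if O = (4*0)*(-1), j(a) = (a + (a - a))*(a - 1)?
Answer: 0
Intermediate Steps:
j(a) = a*(-1 + a) (j(a) = (a + 0)*(-1 + a) = a*(-1 + a))
O = 0 (O = 0*(-1) = 0)
((4*1)/(U + j(5)))*O = ((4*1)/(-7 + 5*(-1 + 5)))*0 = (4/(-7 + 5*4))*0 = (4/(-7 + 20))*0 = (4/13)*0 = 0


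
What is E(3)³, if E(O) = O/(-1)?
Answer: -27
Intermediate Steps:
E(O) = -O (E(O) = O*(-1) = -O)
E(3)³ = (-1*3)³ = (-3)³ = -27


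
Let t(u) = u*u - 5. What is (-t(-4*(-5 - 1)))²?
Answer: 326041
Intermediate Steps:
t(u) = -5 + u² (t(u) = u² - 5 = -5 + u²)
(-t(-4*(-5 - 1)))² = (-(-5 + (-4*(-5 - 1))²))² = (-(-5 + (-4*(-6))²))² = (-(-5 + 24²))² = (-(-5 + 576))² = (-1*571)² = (-571)² = 326041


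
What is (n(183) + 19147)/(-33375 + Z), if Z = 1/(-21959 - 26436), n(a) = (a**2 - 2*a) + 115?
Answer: -2535172075/1615183126 ≈ -1.5696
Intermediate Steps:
n(a) = 115 + a**2 - 2*a
Z = -1/48395 (Z = 1/(-48395) = -1/48395 ≈ -2.0663e-5)
(n(183) + 19147)/(-33375 + Z) = ((115 + 183**2 - 2*183) + 19147)/(-33375 - 1/48395) = ((115 + 33489 - 366) + 19147)/(-1615183126/48395) = (33238 + 19147)*(-48395/1615183126) = 52385*(-48395/1615183126) = -2535172075/1615183126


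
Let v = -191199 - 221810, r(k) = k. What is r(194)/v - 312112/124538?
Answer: -64464612690/25717657421 ≈ -2.5066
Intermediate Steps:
v = -413009
r(194)/v - 312112/124538 = 194/(-413009) - 312112/124538 = 194*(-1/413009) - 312112*1/124538 = -194/413009 - 156056/62269 = -64464612690/25717657421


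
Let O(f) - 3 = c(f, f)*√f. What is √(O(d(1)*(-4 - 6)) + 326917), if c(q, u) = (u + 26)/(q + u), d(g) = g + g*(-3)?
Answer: √(32692000 + 230*√5)/10 ≈ 571.77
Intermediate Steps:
d(g) = -2*g (d(g) = g - 3*g = -2*g)
c(q, u) = (26 + u)/(q + u)
O(f) = 3 + (26 + f)/(2*√f) (O(f) = 3 + ((26 + f)/(f + f))*√f = 3 + ((26 + f)/((2*f)))*√f = 3 + ((1/(2*f))*(26 + f))*√f = 3 + ((26 + f)/(2*f))*√f = 3 + (26 + f)/(2*√f))
√(O(d(1)*(-4 - 6)) + 326917) = √((3 + √((-2*1)*(-4 - 6))/2 + 13/√((-2*1)*(-4 - 6))) + 326917) = √((3 + √(-2*(-10))/2 + 13/√(-2*(-10))) + 326917) = √((3 + √20/2 + 13/√20) + 326917) = √((3 + (2*√5)/2 + 13*(√5/10)) + 326917) = √((3 + √5 + 13*√5/10) + 326917) = √((3 + 23*√5/10) + 326917) = √(326920 + 23*√5/10)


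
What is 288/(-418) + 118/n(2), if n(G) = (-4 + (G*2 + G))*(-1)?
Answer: -12475/209 ≈ -59.689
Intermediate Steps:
n(G) = 4 - 3*G (n(G) = (-4 + (2*G + G))*(-1) = (-4 + 3*G)*(-1) = 4 - 3*G)
288/(-418) + 118/n(2) = 288/(-418) + 118/(4 - 3*2) = 288*(-1/418) + 118/(4 - 6) = -144/209 + 118/(-2) = -144/209 + 118*(-½) = -144/209 - 59 = -12475/209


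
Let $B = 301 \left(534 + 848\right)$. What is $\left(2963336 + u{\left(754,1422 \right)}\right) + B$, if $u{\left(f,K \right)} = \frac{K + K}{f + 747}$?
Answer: $\frac{64207078}{19} \approx 3.3793 \cdot 10^{6}$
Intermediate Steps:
$u{\left(f,K \right)} = \frac{2 K}{747 + f}$
$B = 415982$ ($B = 301 \cdot 1382 = 415982$)
$\left(2963336 + u{\left(754,1422 \right)}\right) + B = \left(2963336 + 2 \cdot 1422 \frac{1}{747 + 754}\right) + 415982 = \left(2963336 + 2 \cdot 1422 \cdot \frac{1}{1501}\right) + 415982 = \left(2963336 + \frac{36}{19}\right) + 415982 = \frac{56303420}{19} + 415982 = \frac{64207078}{19}$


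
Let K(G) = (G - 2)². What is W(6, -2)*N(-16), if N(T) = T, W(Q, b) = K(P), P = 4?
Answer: -64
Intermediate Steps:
K(G) = (-2 + G)²
W(Q, b) = 4 (W(Q, b) = (-2 + 4)² = 2² = 4)
W(6, -2)*N(-16) = 4*(-16) = -64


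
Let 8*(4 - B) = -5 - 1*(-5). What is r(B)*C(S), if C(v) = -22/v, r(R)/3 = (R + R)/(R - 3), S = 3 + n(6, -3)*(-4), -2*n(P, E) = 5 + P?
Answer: -528/25 ≈ -21.120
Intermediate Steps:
n(P, E) = -5/2 - P/2 (n(P, E) = -(5 + P)/2 = -5/2 - P/2)
S = 25 (S = 3 + (-5/2 - ½*6)*(-4) = 3 + (-5/2 - 3)*(-4) = 3 - 11/2*(-4) = 3 + 22 = 25)
B = 4 (B = 4 - (-5 - 1*(-5))/8 = 4 - (-5 + 5)/8 = 4 - ⅛*0 = 4 + 0 = 4)
r(R) = 6*R/(-3 + R) (r(R) = 3*((R + R)/(R - 3)) = 3*((2*R)/(-3 + R)) = 3*(2*R/(-3 + R)) = 6*R/(-3 + R))
r(B)*C(S) = (6*4/(-3 + 4))*(-22/25) = (6*4/1)*(-22*1/25) = (6*4*1)*(-22/25) = 24*(-22/25) = -528/25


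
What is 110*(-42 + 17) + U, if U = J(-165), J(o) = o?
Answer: -2915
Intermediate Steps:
U = -165
110*(-42 + 17) + U = 110*(-42 + 17) - 165 = 110*(-25) - 165 = -2750 - 165 = -2915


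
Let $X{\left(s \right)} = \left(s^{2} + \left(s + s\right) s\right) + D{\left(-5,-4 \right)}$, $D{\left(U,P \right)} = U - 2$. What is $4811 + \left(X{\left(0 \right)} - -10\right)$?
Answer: $4814$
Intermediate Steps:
$D{\left(U,P \right)} = -2 + U$
$X{\left(s \right)} = -7 + 3 s^{2}$ ($X{\left(s \right)} = \left(s^{2} + \left(s + s\right) s\right) - 7 = \left(s^{2} + 2 s s\right) - 7 = \left(s^{2} + 2 s^{2}\right) - 7 = 3 s^{2} - 7 = -7 + 3 s^{2}$)
$4811 + \left(X{\left(0 \right)} - -10\right) = 4811 - \left(-3 + 0\right) = 4811 + \left(\left(-7 + 3 \cdot 0\right) + 10\right) = 4811 + \left(\left(-7 + 0\right) + 10\right) = 4811 + \left(-7 + 10\right) = 4811 + 3 = 4814$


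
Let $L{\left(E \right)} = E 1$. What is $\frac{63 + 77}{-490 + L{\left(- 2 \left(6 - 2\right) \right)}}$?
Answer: $- \frac{70}{249} \approx -0.28112$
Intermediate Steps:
$L{\left(E \right)} = E$
$\frac{63 + 77}{-490 + L{\left(- 2 \left(6 - 2\right) \right)}} = \frac{63 + 77}{-490 - 2 \left(6 - 2\right)} = \frac{140}{-490 - 8} = \frac{140}{-498} = 140 \left(- \frac{1}{498}\right) = - \frac{70}{249}$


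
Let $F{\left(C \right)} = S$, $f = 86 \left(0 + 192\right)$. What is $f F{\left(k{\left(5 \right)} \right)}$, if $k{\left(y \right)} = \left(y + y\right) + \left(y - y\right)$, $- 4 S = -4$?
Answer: $16512$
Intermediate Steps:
$S = 1$ ($S = \left(- \frac{1}{4}\right) \left(-4\right) = 1$)
$k{\left(y \right)} = 2 y$ ($k{\left(y \right)} = 2 y + 0 = 2 y$)
$f = 16512$ ($f = 86 \cdot 192 = 16512$)
$F{\left(C \right)} = 1$
$f F{\left(k{\left(5 \right)} \right)} = 16512 \cdot 1 = 16512$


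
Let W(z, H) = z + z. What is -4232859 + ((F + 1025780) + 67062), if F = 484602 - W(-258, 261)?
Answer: -2654899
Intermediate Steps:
W(z, H) = 2*z
F = 485118 (F = 484602 - 2*(-258) = 484602 - 1*(-516) = 484602 + 516 = 485118)
-4232859 + ((F + 1025780) + 67062) = -4232859 + ((485118 + 1025780) + 67062) = -4232859 + (1510898 + 67062) = -4232859 + 1577960 = -2654899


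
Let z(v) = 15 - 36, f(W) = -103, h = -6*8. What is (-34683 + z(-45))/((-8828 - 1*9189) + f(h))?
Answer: 1446/755 ≈ 1.9152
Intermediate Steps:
h = -48
z(v) = -21
(-34683 + z(-45))/((-8828 - 1*9189) + f(h)) = (-34683 - 21)/((-8828 - 1*9189) - 103) = -34704/((-8828 - 9189) - 103) = -34704/(-18017 - 103) = -34704/(-18120) = -34704*(-1/18120) = 1446/755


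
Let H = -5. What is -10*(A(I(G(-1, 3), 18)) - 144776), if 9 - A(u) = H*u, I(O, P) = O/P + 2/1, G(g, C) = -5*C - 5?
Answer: 13028630/9 ≈ 1.4476e+6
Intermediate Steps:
G(g, C) = -5 - 5*C
I(O, P) = 2 + O/P (I(O, P) = O/P + 2*1 = O/P + 2 = 2 + O/P)
A(u) = 9 + 5*u (A(u) = 9 - (-5)*u = 9 + 5*u)
-10*(A(I(G(-1, 3), 18)) - 144776) = -10*((9 + 5*(2 + (-5 - 5*3)/18)) - 144776) = -10*((9 + 5*(2 + (-5 - 15)*(1/18))) - 144776) = -10*((9 + 5*(2 - 20*1/18)) - 144776) = -10*((9 + 5*(2 - 10/9)) - 144776) = -10*((9 + 5*(8/9)) - 144776) = -10*((9 + 40/9) - 144776) = -10*(121/9 - 144776) = -10*(-1302863/9) = 13028630/9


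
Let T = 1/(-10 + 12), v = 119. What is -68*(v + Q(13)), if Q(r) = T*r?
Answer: -8534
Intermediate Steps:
T = ½ (T = 1/2 = ½ ≈ 0.50000)
Q(r) = r/2
-68*(v + Q(13)) = -68*(119 + (½)*13) = -68*(119 + 13/2) = -68*251/2 = -8534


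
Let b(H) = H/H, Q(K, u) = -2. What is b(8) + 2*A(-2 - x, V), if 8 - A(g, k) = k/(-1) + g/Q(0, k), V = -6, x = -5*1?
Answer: 8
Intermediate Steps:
x = -5
b(H) = 1
A(g, k) = 8 + k + g/2 (A(g, k) = 8 - (k/(-1) + g/(-2)) = 8 - (k*(-1) + g*(-½)) = 8 - (-k - g/2) = 8 + (k + g/2) = 8 + k + g/2)
b(8) + 2*A(-2 - x, V) = 1 + 2*(8 - 6 + (-2 - 1*(-5))/2) = 1 + 2*(8 - 6 + (-2 + 5)/2) = 1 + 2*(8 - 6 + (½)*3) = 1 + 2*(8 - 6 + 3/2) = 1 + 2*(7/2) = 1 + 7 = 8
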